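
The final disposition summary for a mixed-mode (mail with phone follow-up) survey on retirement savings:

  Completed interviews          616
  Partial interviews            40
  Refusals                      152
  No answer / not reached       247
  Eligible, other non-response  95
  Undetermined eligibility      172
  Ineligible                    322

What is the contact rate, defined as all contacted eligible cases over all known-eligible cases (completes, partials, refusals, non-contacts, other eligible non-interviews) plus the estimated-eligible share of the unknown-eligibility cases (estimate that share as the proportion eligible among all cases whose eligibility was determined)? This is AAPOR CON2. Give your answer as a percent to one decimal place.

70.3%

Numerator: 616 + 40 + 152 + 95 = 903
Determined eligible: 616 + 40 + 152 + 247 + 95 = 1150
e = 1150 / (1150 + 322) = 1150 / 1472 = 0.7812
Eligible share of unknowns: 0.7812 × 172 = 134.37
Denom: 1150 + 134.37 = 1284.37
CON2 = 903 / 1284.37 = 0.7031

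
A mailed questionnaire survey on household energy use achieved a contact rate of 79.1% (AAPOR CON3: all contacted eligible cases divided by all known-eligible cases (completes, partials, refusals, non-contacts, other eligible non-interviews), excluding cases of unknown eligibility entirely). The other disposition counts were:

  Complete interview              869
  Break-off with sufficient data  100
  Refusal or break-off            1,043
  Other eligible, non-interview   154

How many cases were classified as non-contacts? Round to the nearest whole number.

Num → 869 + 100 + 1043 + 154 = 2166
CON3 = 2166 / D = 0.791
D = 2166 / 0.791 = 2738.3
Other denominator terms total 2166
non-contacts = 2738.3 − 2166 ≈ 572

572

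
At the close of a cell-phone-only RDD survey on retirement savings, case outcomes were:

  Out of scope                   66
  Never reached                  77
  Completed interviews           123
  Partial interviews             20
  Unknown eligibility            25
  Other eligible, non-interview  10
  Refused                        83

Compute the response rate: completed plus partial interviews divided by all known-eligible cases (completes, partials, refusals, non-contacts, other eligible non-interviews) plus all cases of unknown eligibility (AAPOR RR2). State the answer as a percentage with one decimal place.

Top: 123 + 20 = 143
Denom: 123 + 20 + 83 + 77 + 10 + 25 = 338
RR2 = 143 / 338 = 0.4231

42.3%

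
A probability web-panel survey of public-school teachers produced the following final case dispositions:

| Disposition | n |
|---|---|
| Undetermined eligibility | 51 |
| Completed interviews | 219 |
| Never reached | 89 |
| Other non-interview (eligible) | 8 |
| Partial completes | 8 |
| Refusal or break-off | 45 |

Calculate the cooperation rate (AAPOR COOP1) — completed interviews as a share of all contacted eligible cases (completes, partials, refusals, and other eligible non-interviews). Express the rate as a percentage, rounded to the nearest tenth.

Top: 219
Denominator: 219 + 8 + 45 + 8 = 280
COOP1 = 219 / 280 = 0.7821

78.2%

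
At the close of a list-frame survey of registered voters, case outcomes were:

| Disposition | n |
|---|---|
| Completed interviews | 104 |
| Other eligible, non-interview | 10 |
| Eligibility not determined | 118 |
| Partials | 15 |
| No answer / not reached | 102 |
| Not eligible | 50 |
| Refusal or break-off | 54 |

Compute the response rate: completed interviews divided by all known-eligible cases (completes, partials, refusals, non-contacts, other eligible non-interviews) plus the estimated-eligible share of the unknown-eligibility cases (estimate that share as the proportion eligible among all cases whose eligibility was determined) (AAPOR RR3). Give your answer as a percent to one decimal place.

27.0%

Num: 104
Known eligible: 104 + 15 + 54 + 102 + 10 = 285
e = 285 / (285 + 50) = 285 / 335 = 0.8507
Eligible share of unknowns: 0.8507 × 118 = 100.38
Denom: 285 + 100.38 = 385.38
RR3 = 104 / 385.38 = 0.2699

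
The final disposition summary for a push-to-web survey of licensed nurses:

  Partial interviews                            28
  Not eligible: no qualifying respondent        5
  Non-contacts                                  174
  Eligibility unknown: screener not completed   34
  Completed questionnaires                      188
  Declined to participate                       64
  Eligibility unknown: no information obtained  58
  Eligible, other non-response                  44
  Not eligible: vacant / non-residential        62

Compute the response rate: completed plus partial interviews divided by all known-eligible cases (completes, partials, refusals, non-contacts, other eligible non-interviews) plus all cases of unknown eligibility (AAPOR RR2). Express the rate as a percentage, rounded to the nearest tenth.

Unknown eligibility = 34 + 58 = 92
Out of scope = 5 + 62 = 67
Numerator → 188 + 28 = 216
Denominator → 188 + 28 + 64 + 174 + 44 + 92 = 590
RR2 = 216 / 590 = 0.3661

36.6%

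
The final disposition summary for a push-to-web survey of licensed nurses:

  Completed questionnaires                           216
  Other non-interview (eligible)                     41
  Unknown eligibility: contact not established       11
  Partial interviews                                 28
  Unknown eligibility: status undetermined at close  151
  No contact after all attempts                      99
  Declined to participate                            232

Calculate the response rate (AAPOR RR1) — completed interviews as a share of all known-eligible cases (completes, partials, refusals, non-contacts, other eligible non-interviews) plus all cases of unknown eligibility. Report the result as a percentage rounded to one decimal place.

Undetermined eligibility = 11 + 151 = 162
Top = 216
Base = 216 + 28 + 232 + 99 + 41 + 162 = 778
RR1 = 216 / 778 = 0.2776

27.8%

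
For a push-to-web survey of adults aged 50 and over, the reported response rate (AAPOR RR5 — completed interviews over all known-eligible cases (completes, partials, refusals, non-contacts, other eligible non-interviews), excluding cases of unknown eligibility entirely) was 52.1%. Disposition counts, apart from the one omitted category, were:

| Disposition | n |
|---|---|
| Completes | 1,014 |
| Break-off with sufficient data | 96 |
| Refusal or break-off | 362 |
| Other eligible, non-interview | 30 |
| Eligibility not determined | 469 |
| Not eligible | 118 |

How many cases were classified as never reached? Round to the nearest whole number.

444

RR5 = 1014 / D = 0.521
D = 1014 / 0.521 = 1946.3
Other denominator terms total 1502
never reached = 1946.3 − 1502 ≈ 444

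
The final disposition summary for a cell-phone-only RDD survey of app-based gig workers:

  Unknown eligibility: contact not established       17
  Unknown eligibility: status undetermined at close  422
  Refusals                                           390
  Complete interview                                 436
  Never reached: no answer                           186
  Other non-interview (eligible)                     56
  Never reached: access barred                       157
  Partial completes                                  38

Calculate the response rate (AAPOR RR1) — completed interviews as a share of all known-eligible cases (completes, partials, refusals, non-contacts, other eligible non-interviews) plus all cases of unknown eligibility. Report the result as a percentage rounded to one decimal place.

25.6%

Non-contacts = 186 + 157 = 343
Eligibility not determined = 17 + 422 = 439
Num: 436
Denom: 436 + 38 + 390 + 343 + 56 + 439 = 1702
RR1 = 436 / 1702 = 0.2562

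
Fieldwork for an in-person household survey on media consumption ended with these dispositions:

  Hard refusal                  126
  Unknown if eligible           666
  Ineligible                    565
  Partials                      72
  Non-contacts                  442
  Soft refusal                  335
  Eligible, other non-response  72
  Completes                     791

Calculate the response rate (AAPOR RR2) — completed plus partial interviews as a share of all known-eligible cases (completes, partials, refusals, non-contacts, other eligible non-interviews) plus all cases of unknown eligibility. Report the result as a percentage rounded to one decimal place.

Refusal or break-off = 126 + 335 = 461
Top = 791 + 72 = 863
Denom = 791 + 72 + 461 + 442 + 72 + 666 = 2504
RR2 = 863 / 2504 = 0.3446

34.5%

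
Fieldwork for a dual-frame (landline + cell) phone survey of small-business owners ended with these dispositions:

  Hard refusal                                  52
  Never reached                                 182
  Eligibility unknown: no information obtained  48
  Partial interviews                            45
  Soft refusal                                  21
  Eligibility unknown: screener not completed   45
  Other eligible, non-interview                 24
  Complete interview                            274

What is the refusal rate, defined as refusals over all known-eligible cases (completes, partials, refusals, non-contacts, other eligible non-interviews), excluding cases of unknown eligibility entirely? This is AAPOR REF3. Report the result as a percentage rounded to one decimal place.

12.2%

Refusals = 52 + 21 = 73
Eligibility not determined = 45 + 48 = 93
Num: 73
Denominator: 274 + 45 + 73 + 182 + 24 = 598
REF3 = 73 / 598 = 0.1221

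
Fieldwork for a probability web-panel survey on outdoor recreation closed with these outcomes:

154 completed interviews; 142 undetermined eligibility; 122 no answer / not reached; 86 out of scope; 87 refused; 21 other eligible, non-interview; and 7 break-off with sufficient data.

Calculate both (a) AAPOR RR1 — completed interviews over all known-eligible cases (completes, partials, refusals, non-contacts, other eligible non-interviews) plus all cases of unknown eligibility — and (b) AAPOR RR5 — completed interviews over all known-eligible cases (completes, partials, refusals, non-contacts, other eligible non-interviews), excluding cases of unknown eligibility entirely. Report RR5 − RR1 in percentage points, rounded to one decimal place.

Top → 154
Denom → 154 + 7 + 87 + 122 + 21 + 142 = 533
RR1 = 154 / 533 = 0.2889
Denom → 154 + 7 + 87 + 122 + 21 = 391
RR5 = 154 / 391 = 0.3939
Difference = 39.39 − 28.89 = 10.50 percentage points

10.5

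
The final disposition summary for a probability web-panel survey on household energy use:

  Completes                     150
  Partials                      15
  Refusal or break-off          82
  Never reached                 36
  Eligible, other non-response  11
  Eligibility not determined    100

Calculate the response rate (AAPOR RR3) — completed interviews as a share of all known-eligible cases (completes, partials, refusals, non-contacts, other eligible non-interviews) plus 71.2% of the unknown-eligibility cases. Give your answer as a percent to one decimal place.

Num → 150
Determined eligible → 150 + 15 + 82 + 36 + 11 = 294
Eligible share of unknowns → 0.7120 × 100 = 71.20
Denom → 294 + 71.20 = 365.20
RR3 = 150 / 365.20 = 0.4107

41.1%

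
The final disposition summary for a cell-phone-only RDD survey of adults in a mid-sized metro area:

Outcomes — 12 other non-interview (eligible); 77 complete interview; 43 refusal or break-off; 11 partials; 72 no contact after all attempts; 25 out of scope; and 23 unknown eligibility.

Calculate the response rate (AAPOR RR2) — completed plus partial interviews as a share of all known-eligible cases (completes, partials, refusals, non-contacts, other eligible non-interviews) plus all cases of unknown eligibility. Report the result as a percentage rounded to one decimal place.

Top → 77 + 11 = 88
Denom → 77 + 11 + 43 + 72 + 12 + 23 = 238
RR2 = 88 / 238 = 0.3697

37.0%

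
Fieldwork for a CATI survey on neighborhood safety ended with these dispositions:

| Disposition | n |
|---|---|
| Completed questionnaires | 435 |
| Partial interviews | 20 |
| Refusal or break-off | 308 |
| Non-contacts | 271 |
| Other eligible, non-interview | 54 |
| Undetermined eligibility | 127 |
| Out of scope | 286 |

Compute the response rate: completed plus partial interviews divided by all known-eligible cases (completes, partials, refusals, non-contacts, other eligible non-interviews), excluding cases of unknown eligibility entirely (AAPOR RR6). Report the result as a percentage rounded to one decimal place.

Top = 435 + 20 = 455
Base = 435 + 20 + 308 + 271 + 54 = 1088
RR6 = 455 / 1088 = 0.4182

41.8%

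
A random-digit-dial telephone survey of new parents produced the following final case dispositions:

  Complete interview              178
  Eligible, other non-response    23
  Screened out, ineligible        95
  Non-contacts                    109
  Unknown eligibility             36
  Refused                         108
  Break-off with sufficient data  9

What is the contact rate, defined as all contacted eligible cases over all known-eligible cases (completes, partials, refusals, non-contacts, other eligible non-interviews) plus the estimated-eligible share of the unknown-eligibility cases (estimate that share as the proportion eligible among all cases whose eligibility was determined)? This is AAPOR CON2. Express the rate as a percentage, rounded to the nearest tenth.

Num = 178 + 9 + 108 + 23 = 318
Determined eligible = 178 + 9 + 108 + 109 + 23 = 427
e = 427 / (427 + 95) = 427 / 522 = 0.8180
e × U = 0.8180 × 36 = 29.45
Denom = 427 + 29.45 = 456.45
CON2 = 318 / 456.45 = 0.6967

69.7%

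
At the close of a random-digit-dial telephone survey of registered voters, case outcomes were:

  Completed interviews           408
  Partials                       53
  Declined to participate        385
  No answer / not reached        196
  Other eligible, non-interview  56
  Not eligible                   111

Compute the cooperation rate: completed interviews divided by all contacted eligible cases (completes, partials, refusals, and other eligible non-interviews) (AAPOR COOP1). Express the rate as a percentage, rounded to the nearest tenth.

Num: 408
Denominator: 408 + 53 + 385 + 56 = 902
COOP1 = 408 / 902 = 0.4523

45.2%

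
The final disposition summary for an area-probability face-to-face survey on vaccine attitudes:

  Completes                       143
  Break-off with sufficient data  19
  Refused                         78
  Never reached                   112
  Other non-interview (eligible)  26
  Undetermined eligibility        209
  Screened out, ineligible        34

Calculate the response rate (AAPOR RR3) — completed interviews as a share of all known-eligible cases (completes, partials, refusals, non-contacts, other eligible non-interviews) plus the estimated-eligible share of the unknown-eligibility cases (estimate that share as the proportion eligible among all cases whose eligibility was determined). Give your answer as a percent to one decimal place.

Top: 143
Known eligible: 143 + 19 + 78 + 112 + 26 = 378
e = 378 / (378 + 34) = 378 / 412 = 0.9175
Eligible share of unknowns: 0.9175 × 209 = 191.76
Base: 378 + 191.76 = 569.76
RR3 = 143 / 569.76 = 0.2510

25.1%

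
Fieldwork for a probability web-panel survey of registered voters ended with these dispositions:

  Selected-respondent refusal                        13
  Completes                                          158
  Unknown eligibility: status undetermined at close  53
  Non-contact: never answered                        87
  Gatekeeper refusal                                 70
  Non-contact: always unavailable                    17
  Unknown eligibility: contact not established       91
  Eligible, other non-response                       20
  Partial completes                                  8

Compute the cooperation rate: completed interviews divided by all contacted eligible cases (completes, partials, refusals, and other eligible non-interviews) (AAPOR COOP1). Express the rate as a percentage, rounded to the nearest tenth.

58.7%

Refusal or break-off = 70 + 13 = 83
Never reached = 87 + 17 = 104
Unknown if eligible = 91 + 53 = 144
Num = 158
Denominator = 158 + 8 + 83 + 20 = 269
COOP1 = 158 / 269 = 0.5874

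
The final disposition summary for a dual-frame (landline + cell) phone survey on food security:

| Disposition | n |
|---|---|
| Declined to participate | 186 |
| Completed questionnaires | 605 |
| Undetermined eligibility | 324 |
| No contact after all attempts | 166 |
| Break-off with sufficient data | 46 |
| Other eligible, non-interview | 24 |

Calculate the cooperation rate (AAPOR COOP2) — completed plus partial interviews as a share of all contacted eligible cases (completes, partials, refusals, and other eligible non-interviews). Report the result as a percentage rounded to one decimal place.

75.6%

Numerator → 605 + 46 = 651
Denominator → 605 + 46 + 186 + 24 = 861
COOP2 = 651 / 861 = 0.7561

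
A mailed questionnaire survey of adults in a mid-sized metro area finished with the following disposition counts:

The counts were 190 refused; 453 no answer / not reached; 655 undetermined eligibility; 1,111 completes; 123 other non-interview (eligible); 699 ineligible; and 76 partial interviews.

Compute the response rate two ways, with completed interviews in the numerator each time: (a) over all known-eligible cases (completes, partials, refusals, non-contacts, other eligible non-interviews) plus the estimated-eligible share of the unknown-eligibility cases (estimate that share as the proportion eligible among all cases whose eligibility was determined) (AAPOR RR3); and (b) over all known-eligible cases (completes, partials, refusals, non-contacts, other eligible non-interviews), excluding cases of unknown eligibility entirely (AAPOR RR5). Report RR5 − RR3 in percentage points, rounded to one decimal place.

11.3

Numerator = 1111
Known eligible = 1111 + 76 + 190 + 453 + 123 = 1953
e = 1953 / (1953 + 699) = 1953 / 2652 = 0.7364
Eligible share of unknowns = 0.7364 × 655 = 482.34
Denominator = 1953 + 482.34 = 2435.34
RR3 = 1111 / 2435.34 = 0.4562
Denominator = 1111 + 76 + 190 + 453 + 123 = 1953
RR5 = 1111 / 1953 = 0.5689
Difference = 56.89 − 45.62 = 11.27 percentage points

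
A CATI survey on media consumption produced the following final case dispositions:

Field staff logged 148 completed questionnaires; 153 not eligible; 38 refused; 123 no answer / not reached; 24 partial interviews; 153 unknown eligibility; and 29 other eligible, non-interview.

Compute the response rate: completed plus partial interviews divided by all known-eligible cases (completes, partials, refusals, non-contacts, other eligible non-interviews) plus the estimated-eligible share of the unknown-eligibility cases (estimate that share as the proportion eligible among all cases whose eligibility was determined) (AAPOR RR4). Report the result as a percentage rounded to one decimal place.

36.6%

Numerator: 148 + 24 = 172
Determined eligible: 148 + 24 + 38 + 123 + 29 = 362
e = 362 / (362 + 153) = 362 / 515 = 0.7029
e × U: 0.7029 × 153 = 107.54
Base: 362 + 107.54 = 469.54
RR4 = 172 / 469.54 = 0.3663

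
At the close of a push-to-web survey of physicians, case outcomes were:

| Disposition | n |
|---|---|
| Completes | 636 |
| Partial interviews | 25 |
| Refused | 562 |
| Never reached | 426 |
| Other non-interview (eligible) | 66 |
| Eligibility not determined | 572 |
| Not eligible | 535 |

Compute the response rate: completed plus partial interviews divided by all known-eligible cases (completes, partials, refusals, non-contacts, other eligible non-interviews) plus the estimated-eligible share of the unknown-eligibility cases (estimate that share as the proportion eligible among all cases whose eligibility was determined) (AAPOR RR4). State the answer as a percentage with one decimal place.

30.7%

Numerator: 636 + 25 = 661
Known eligible: 636 + 25 + 562 + 426 + 66 = 1715
e = 1715 / (1715 + 535) = 1715 / 2250 = 0.7622
Eligible share of unknowns: 0.7622 × 572 = 435.98
Base: 1715 + 435.98 = 2150.98
RR4 = 661 / 2150.98 = 0.3073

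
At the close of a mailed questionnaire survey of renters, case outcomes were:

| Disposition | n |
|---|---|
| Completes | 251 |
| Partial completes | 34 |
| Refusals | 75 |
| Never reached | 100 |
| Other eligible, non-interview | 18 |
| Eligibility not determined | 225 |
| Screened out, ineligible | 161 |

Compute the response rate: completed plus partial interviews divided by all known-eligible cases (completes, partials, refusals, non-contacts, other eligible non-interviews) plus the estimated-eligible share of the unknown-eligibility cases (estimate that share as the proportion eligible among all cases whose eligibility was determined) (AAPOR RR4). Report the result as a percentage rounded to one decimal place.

Numerator = 251 + 34 = 285
Known eligible = 251 + 34 + 75 + 100 + 18 = 478
e = 478 / (478 + 161) = 478 / 639 = 0.7480
Estimated eligible among unknowns = 0.7480 × 225 = 168.30
Denom = 478 + 168.30 = 646.30
RR4 = 285 / 646.30 = 0.4410

44.1%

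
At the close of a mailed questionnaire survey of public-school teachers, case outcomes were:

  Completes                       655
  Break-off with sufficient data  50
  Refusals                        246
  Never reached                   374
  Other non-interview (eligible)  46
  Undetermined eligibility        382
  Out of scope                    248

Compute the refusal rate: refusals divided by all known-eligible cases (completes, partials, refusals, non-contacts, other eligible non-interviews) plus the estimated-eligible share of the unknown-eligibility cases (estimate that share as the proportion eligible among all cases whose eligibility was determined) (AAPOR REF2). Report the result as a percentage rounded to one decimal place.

14.5%

Num → 246
Determined eligible → 655 + 50 + 246 + 374 + 46 = 1371
e = 1371 / (1371 + 248) = 1371 / 1619 = 0.8468
Estimated eligible among unknowns → 0.8468 × 382 = 323.48
Denominator → 1371 + 323.48 = 1694.48
REF2 = 246 / 1694.48 = 0.1452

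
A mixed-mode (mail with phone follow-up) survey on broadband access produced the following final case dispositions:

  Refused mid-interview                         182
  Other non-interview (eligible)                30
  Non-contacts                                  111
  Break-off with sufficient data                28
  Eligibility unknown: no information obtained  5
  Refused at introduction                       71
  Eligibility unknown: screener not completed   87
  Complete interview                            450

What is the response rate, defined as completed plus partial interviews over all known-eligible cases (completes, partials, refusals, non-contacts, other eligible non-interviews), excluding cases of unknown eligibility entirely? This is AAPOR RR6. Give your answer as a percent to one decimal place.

54.8%

Declined to participate = 71 + 182 = 253
Undetermined eligibility = 87 + 5 = 92
Numerator → 450 + 28 = 478
Denominator → 450 + 28 + 253 + 111 + 30 = 872
RR6 = 478 / 872 = 0.5482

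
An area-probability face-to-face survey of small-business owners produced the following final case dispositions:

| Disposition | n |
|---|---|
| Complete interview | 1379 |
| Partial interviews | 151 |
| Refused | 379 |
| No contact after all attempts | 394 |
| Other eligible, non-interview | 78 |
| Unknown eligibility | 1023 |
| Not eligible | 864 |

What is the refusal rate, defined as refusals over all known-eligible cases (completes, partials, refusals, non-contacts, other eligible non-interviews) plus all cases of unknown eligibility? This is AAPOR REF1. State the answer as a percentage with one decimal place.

Num = 379
Denom = 1379 + 151 + 379 + 394 + 78 + 1023 = 3404
REF1 = 379 / 3404 = 0.1113

11.1%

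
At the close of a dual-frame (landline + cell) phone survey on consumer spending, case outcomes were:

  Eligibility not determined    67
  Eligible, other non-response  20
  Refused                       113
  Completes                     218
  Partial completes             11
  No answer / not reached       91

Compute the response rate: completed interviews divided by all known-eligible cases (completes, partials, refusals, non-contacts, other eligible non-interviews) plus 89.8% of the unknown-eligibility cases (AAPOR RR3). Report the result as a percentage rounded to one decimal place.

Num = 218
Known eligible = 218 + 11 + 113 + 91 + 20 = 453
e × U = 0.8980 × 67 = 60.17
Denom = 453 + 60.17 = 513.17
RR3 = 218 / 513.17 = 0.4248

42.5%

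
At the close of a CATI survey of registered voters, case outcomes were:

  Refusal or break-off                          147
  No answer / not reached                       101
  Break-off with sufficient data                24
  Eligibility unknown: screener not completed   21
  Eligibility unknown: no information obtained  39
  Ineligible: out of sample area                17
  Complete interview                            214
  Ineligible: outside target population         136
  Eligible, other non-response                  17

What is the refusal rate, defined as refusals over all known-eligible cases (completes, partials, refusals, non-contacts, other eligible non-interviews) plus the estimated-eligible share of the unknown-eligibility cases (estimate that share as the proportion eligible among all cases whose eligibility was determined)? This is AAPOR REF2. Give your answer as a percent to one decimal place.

26.8%

Eligibility not determined = 21 + 39 = 60
Not eligible = 136 + 17 = 153
Top: 147
Eligible (known): 214 + 24 + 147 + 101 + 17 = 503
e = 503 / (503 + 153) = 503 / 656 = 0.7668
e × U: 0.7668 × 60 = 46.01
Denominator: 503 + 46.01 = 549.01
REF2 = 147 / 549.01 = 0.2678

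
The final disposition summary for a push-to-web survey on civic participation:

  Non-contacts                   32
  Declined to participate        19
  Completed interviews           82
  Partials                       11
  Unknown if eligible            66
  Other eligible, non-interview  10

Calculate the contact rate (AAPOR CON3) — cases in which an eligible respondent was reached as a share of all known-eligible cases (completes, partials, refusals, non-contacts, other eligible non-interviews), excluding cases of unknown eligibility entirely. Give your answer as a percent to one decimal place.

79.2%

Numerator → 82 + 11 + 19 + 10 = 122
Base → 82 + 11 + 19 + 32 + 10 = 154
CON3 = 122 / 154 = 0.7922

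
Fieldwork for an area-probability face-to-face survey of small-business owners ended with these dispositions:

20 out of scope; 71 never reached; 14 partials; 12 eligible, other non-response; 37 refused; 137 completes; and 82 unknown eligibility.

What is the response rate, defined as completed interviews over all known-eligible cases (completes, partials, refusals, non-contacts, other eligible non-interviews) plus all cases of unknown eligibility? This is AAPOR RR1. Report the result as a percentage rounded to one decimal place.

38.8%

Top = 137
Denominator = 137 + 14 + 37 + 71 + 12 + 82 = 353
RR1 = 137 / 353 = 0.3881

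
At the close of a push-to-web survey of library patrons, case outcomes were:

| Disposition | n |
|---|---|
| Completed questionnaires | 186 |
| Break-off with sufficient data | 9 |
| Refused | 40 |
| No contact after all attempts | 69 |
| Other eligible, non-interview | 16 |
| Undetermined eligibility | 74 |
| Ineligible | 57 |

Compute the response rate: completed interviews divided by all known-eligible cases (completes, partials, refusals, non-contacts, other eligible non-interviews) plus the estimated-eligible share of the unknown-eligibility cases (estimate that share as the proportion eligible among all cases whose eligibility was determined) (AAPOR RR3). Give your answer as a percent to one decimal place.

48.6%

Top → 186
Eligible (known) → 186 + 9 + 40 + 69 + 16 = 320
e = 320 / (320 + 57) = 320 / 377 = 0.8488
e × U → 0.8488 × 74 = 62.81
Denom → 320 + 62.81 = 382.81
RR3 = 186 / 382.81 = 0.4859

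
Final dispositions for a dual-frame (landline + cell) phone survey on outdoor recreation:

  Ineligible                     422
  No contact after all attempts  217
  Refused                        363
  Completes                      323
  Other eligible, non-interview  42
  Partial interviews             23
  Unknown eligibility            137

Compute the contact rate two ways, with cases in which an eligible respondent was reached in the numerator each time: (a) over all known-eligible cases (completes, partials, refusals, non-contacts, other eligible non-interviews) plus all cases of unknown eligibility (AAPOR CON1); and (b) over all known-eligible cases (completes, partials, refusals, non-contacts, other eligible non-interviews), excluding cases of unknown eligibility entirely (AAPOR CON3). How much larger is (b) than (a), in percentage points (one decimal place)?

9.6

Num → 323 + 23 + 363 + 42 = 751
Denominator → 323 + 23 + 363 + 217 + 42 + 137 = 1105
CON1 = 751 / 1105 = 0.6796
Denominator → 323 + 23 + 363 + 217 + 42 = 968
CON3 = 751 / 968 = 0.7758
Difference = 77.58 − 67.96 = 9.62 percentage points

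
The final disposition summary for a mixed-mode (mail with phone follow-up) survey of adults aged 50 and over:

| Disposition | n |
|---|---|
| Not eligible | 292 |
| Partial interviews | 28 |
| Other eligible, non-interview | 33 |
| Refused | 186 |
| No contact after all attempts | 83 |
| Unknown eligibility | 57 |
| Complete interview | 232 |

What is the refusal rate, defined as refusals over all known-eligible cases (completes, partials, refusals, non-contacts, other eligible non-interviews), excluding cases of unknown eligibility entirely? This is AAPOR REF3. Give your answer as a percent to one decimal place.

Numerator = 186
Denom = 232 + 28 + 186 + 83 + 33 = 562
REF3 = 186 / 562 = 0.3310

33.1%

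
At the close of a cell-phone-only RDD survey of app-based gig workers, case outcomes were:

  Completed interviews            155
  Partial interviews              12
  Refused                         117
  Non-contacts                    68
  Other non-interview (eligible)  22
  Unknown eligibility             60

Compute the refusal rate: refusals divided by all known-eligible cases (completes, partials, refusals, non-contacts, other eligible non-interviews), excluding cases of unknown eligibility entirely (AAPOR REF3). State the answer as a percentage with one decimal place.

31.3%

Top = 117
Base = 155 + 12 + 117 + 68 + 22 = 374
REF3 = 117 / 374 = 0.3128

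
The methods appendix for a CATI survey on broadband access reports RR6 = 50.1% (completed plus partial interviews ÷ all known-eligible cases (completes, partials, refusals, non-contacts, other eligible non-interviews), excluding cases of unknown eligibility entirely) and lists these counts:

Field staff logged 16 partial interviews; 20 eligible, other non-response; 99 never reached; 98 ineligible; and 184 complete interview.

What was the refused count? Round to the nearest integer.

Num = 184 + 16 = 200
RR6 = 200 / D = 0.501
D = 200 / 0.501 = 399.2
Remaining denominator categories sum to 319
refused = 399.2 − 319 ≈ 80

80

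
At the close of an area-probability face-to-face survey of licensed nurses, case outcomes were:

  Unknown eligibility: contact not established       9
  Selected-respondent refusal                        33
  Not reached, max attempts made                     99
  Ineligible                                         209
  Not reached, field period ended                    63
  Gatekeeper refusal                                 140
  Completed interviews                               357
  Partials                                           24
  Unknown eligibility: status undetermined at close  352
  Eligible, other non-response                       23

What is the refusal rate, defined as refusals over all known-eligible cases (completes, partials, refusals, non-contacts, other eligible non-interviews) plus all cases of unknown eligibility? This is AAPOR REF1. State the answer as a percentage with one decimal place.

Declined to participate = 140 + 33 = 173
No contact after all attempts = 63 + 99 = 162
Unknown if eligible = 9 + 352 = 361
Num → 173
Base → 357 + 24 + 173 + 162 + 23 + 361 = 1100
REF1 = 173 / 1100 = 0.1573

15.7%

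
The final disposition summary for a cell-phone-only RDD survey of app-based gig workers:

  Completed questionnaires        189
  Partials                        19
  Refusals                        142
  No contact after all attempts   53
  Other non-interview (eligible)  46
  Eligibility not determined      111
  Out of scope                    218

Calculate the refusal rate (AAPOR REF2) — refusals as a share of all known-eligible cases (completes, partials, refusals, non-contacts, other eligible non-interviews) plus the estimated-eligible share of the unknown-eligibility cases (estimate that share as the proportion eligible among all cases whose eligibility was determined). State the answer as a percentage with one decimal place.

Num → 142
Determined eligible → 189 + 19 + 142 + 53 + 46 = 449
e = 449 / (449 + 218) = 449 / 667 = 0.6732
Estimated eligible among unknowns → 0.6732 × 111 = 74.73
Denom → 449 + 74.73 = 523.73
REF2 = 142 / 523.73 = 0.2711

27.1%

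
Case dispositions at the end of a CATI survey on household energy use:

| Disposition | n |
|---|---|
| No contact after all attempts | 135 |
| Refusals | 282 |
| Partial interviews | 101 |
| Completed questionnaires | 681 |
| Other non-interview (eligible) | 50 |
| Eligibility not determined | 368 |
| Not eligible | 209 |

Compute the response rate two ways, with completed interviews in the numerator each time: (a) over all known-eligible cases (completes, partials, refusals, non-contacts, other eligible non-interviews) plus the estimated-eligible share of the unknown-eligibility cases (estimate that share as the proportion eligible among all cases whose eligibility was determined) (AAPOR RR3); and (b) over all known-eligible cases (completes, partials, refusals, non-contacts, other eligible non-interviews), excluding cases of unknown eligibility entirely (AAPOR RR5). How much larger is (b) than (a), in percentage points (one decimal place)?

11.0

Top = 681
Determined eligible = 681 + 101 + 282 + 135 + 50 = 1249
e = 1249 / (1249 + 209) = 1249 / 1458 = 0.8567
Eligible share of unknowns = 0.8567 × 368 = 315.27
Base = 1249 + 315.27 = 1564.27
RR3 = 681 / 1564.27 = 0.4353
Base = 681 + 101 + 282 + 135 + 50 = 1249
RR5 = 681 / 1249 = 0.5452
Difference = 54.52 − 43.53 = 10.99 percentage points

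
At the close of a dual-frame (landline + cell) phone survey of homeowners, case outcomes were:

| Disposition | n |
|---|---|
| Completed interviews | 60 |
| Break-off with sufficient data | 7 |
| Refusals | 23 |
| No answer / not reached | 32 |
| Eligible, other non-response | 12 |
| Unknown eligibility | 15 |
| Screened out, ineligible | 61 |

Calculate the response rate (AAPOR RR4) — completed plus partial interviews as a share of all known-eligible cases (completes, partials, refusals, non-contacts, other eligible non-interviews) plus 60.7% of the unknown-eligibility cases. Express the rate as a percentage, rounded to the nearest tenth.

46.8%

Num = 60 + 7 = 67
Eligible (known) = 60 + 7 + 23 + 32 + 12 = 134
Eligible share of unknowns = 0.6070 × 15 = 9.11
Base = 134 + 9.11 = 143.11
RR4 = 67 / 143.11 = 0.4682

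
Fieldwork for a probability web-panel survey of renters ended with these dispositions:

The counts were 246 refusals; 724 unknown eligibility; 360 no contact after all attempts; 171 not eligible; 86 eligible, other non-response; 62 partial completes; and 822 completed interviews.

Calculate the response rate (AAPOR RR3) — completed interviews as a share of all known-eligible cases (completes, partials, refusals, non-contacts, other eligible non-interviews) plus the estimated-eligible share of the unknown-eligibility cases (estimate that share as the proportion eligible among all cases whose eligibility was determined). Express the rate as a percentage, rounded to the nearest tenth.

Num: 822
Determined eligible: 822 + 62 + 246 + 360 + 86 = 1576
e = 1576 / (1576 + 171) = 1576 / 1747 = 0.9021
Eligible share of unknowns: 0.9021 × 724 = 653.12
Denom: 1576 + 653.12 = 2229.12
RR3 = 822 / 2229.12 = 0.3688

36.9%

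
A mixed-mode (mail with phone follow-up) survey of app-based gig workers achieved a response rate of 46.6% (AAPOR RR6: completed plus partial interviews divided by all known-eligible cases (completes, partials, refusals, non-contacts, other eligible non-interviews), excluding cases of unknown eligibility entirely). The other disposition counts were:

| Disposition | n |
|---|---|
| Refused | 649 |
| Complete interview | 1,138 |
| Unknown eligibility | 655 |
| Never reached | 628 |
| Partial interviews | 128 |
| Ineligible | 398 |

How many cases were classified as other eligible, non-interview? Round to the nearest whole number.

174

Numerator → 1138 + 128 = 1266
RR6 = 1266 / D = 0.466
D = 1266 / 0.466 = 2716.7
Rest of base = 2543
other eligible, non-interview = 2716.7 − 2543 ≈ 174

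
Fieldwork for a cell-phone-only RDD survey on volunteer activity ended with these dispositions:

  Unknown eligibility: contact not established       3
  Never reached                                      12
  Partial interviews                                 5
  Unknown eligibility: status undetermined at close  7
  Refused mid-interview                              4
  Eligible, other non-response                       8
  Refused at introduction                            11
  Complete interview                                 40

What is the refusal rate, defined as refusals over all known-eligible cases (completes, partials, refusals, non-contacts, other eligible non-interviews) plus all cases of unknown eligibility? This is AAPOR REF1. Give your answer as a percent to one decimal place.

16.7%

Declined to participate = 11 + 4 = 15
Undetermined eligibility = 3 + 7 = 10
Numerator → 15
Denominator → 40 + 5 + 15 + 12 + 8 + 10 = 90
REF1 = 15 / 90 = 0.1667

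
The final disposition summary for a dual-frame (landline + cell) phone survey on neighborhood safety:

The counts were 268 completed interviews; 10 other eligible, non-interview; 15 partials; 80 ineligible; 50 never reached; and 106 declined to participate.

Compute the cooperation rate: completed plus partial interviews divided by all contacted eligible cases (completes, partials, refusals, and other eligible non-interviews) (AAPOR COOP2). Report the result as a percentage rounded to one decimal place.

70.9%

Top: 268 + 15 = 283
Denominator: 268 + 15 + 106 + 10 = 399
COOP2 = 283 / 399 = 0.7093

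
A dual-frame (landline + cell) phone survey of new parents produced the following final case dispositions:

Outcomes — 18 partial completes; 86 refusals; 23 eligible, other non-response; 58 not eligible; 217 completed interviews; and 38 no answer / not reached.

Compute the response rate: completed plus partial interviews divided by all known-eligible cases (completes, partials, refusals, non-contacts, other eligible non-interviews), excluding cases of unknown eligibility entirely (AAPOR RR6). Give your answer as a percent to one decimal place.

Num: 217 + 18 = 235
Denom: 217 + 18 + 86 + 38 + 23 = 382
RR6 = 235 / 382 = 0.6152

61.5%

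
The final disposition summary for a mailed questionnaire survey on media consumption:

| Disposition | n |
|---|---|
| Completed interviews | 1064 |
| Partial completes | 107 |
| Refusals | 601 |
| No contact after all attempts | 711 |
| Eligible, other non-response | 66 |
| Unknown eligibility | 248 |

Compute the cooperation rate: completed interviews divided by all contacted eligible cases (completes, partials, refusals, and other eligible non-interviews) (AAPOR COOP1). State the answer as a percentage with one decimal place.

57.9%

Numerator → 1064
Base → 1064 + 107 + 601 + 66 = 1838
COOP1 = 1064 / 1838 = 0.5789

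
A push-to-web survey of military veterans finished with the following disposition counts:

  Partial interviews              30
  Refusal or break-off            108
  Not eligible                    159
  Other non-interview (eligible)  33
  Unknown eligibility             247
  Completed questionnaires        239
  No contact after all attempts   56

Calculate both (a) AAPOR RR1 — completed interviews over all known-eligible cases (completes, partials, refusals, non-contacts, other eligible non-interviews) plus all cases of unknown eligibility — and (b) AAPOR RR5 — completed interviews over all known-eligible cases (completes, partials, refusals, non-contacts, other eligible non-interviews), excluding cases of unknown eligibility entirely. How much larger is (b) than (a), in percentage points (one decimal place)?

17.8

Numerator → 239
Denom → 239 + 30 + 108 + 56 + 33 + 247 = 713
RR1 = 239 / 713 = 0.3352
Denom → 239 + 30 + 108 + 56 + 33 = 466
RR5 = 239 / 466 = 0.5129
Difference = 51.29 − 33.52 = 17.77 percentage points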